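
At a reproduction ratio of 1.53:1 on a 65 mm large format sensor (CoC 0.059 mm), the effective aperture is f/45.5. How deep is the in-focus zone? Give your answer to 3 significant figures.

At magnification m, DoF ≈ 2·N_eff·c/m² = 2 × 45.5 × 0.059 / 1.53² = 5.369 / 2.341 ≈ 2.29 mm.

2.29 mm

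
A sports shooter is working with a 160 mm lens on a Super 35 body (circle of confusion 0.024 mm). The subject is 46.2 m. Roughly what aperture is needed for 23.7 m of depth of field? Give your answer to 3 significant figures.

f/5.60

Write h = H − f = f²/(N·c). The thin-lens limits are Dn = s·h/(h + (s−f)) and Df = s·h/(h − (s−f)), so DoF = Df − Dn = 2·s·(s−f)·h / (h² − (s−f)²).
That is a quadratic in h: DoF·h² − 2·s·(s−f)·h − DoF·(s−f)² = 0 ⇒ h = (s−f)·(s + √(s² + DoF²)) / DoF = 46040 × (46200 + √(46200² + 23700²)) / 23700 = 46040 × (46200 + 51924.3) / 23700 ≈ 190618 mm.
Then N = f²/(c·h) = 160² / (0.024 × 190618) = 25600 / 4574.8 ≈ 5.60.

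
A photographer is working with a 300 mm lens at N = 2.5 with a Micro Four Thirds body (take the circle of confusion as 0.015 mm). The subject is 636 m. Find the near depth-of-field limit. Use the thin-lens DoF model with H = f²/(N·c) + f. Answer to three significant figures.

503 m

Hyperfocal distance H = f²/(N·c) + f = 300²/(2.5 × 0.015) + 300 = 90000/0.0375 + 300 ≈ 2400300.0 mm ≈ 2400 m.
Near limit Dn = s·(H − f)/(H + s − 2f) = 636000 × (2400300.0 − 300) / (2400300.0 + 636000 − 2 × 300) = 636000 × 2400000.0 / 3035700.0 ≈ 502816 mm ≈ 503 m.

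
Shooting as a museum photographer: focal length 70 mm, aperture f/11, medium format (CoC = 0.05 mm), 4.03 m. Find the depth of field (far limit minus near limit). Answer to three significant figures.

Hyperfocal distance H = f²/(N·c) + f = 70²/(11 × 0.05) + 70 = 4900/0.55 + 70 ≈ 8979.1 mm ≈ 8.979 m.
Near limit Dn = s·(H − f)/(H + s − 2f) = 4030 × (8979.1 − 70) / (8979.1 + 4030 − 2 × 70) = 4030 × 8909.1 / 12869.1 ≈ 2789.9 mm.
Far limit Df = s·(H − f)/(H − s) = 4030 × (8979.1 − 70) / (8979.1 − 4030) = 4030 × 8909.1 / 4949.1 ≈ 7254.6 mm.
Depth of field = Df − Dn = 7254.6 − 2789.9 ≈ 4464.7 mm ≈ 4.46 m.

4.46 m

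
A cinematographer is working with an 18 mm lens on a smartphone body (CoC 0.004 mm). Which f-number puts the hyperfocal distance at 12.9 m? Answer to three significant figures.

f/6.29

Rearrange H = f²/(N·c) + f for N: N = f² / ((H − f)·c).
N = 18² / ((12900 − 18) × 0.004) = 324 / 51.53 ≈ 6.29.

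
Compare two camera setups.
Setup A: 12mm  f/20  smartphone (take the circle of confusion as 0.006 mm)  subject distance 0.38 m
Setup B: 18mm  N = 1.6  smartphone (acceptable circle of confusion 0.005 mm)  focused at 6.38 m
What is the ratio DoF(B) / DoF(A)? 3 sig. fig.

7.99

Setup A: H = 12²/(20×0.006) + 12 ≈ 1212.0 mm; DoF = Df − Dn = 548.08 − 290.82 ≈ 257.26 mm.
Setup B: H = 18²/(1.6×0.005) + 18 ≈ 40518.0 mm; DoF = Df − Dn = 7569.0 − 5513.8 ≈ 2055.2 mm.
Ratio = 2055.2 / 257.26 ≈ 7.99.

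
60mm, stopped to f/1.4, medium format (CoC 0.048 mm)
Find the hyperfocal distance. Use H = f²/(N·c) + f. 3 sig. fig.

Hyperfocal distance H = f²/(N·c) + f = 60²/(1.4 × 0.048) + 60 = 3600/0.0672 + 60 ≈ 53631.4 mm ≈ 53.6 m.

53.6 m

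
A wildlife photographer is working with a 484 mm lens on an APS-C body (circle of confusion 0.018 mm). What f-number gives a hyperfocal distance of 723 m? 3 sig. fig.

f/18

Rearrange H = f²/(N·c) + f for N: N = f² / ((H − f)·c).
N = 484² / ((723000 − 484) × 0.018) = 234256 / 13005 ≈ 18.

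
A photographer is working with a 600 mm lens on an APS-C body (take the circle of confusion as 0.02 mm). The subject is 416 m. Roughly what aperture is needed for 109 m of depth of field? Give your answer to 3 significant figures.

f/5.58

Write h = H − f = f²/(N·c). The thin-lens limits are Dn = s·h/(h + (s−f)) and Df = s·h/(h − (s−f)), so DoF = Df − Dn = 2·s·(s−f)·h / (h² − (s−f)²).
That is a quadratic in h: DoF·h² − 2·s·(s−f)·h − DoF·(s−f)² = 0 ⇒ h = (s−f)·(s + √(s² + DoF²)) / DoF = 415400 × (416000 + √(416000² + 109000²)) / 109000 = 415400 × (416000 + 430043) / 109000 ≈ 3224278 mm.
Then N = f²/(c·h) = 600² / (0.02 × 3224278) = 360000 / 64486 ≈ 5.58.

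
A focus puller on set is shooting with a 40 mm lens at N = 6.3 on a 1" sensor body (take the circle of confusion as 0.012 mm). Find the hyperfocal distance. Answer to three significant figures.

Hyperfocal distance H = f²/(N·c) + f = 40²/(6.3 × 0.012) + 40 = 1600/0.0756 + 40 ≈ 21204.0 mm ≈ 21.2 m.

21.2 m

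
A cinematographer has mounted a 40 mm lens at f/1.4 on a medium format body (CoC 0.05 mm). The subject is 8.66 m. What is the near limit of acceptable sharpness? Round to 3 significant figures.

6.29 m

Hyperfocal distance H = f²/(N·c) + f = 40²/(1.4 × 0.05) + 40 = 1600/0.07 + 40 ≈ 22897.1 mm ≈ 22.90 m.
Near limit Dn = s·(H − f)/(H + s − 2f) = 8660 × (22897.1 − 40) / (22897.1 + 8660 − 2 × 40) = 8660 × 22857.1 / 31477.1 ≈ 6288.5 mm ≈ 6.29 m.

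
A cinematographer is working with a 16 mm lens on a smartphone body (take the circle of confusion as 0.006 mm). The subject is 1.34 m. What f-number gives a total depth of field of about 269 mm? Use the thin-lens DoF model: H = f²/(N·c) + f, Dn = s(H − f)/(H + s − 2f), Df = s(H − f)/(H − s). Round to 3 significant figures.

f/3.20

Write h = H − f = f²/(N·c). The thin-lens limits are Dn = s·h/(h + (s−f)) and Df = s·h/(h − (s−f)), so DoF = Df − Dn = 2·s·(s−f)·h / (h² − (s−f)²).
That is a quadratic in h: DoF·h² − 2·s·(s−f)·h − DoF·(s−f)² = 0 ⇒ h = (s−f)·(s + √(s² + DoF²)) / DoF = 1324 × (1340 + √(1340² + 269²)) / 269 = 1324 × (1340 + 1366.73) / 269 ≈ 13322 mm.
Then N = f²/(c·h) = 16² / (0.006 × 13322) = 256 / 79.934 ≈ 3.20.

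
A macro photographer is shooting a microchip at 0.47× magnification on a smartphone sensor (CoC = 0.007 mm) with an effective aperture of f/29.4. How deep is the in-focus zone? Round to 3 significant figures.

1.86 mm

At magnification m, DoF ≈ 2·N_eff·c/m² = 2 × 29.4 × 0.007 / 0.47² = 0.4116 / 0.2209 ≈ 1.86 mm.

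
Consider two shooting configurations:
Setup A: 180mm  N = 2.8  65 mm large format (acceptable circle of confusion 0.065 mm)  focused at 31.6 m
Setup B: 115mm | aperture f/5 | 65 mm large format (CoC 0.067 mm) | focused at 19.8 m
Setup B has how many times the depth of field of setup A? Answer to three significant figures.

Setup A: H = 180²/(2.8×0.065) + 180 ≈ 178202.0 mm; DoF = Df − Dn = 38373 − 26859 ≈ 11514 mm.
Setup B: H = 115²/(5×0.067) + 115 ≈ 39592.6 mm; DoF = Df − Dn = 39492 − 13212 ≈ 26280 mm.
Ratio = 26280 / 11514 ≈ 2.28.

2.28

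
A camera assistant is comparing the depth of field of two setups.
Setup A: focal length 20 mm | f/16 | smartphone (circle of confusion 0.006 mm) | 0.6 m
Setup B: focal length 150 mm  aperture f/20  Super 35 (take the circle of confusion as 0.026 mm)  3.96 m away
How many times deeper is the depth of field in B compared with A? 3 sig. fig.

4.13

Setup A: H = 20²/(16×0.006) + 20 ≈ 4186.7 mm; DoF = Df − Dn = 697.03 − 526.69 ≈ 170.34 mm.
Setup B: H = 150²/(20×0.026) + 150 ≈ 43419.2 mm; DoF = Df − Dn = 4342.36 − 3639.53 ≈ 702.83 mm.
Ratio = 702.83 / 170.34 ≈ 4.13.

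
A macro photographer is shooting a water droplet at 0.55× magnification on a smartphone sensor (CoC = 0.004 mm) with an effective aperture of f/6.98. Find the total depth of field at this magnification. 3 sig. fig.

At magnification m, DoF ≈ 2·N_eff·c/m² = 2 × 6.98 × 0.004 / 0.55² = 0.05584 / 0.3025 ≈ 0.185 mm.

0.185 mm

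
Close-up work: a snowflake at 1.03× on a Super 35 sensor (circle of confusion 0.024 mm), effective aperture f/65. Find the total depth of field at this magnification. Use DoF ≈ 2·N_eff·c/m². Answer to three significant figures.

2.94 mm

At magnification m, DoF ≈ 2·N_eff·c/m² = 2 × 65 × 0.024 / 1.03² = 3.12 / 1.061 ≈ 2.94 mm.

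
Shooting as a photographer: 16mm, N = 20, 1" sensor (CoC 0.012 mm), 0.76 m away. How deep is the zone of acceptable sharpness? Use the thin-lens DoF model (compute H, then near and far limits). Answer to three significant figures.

Hyperfocal distance H = f²/(N·c) + f = 16²/(20 × 0.012) + 16 = 256/0.24 + 16 ≈ 1082.7 mm ≈ 1.083 m.
Near limit Dn = s·(H − f)/(H + s − 2f) = 760 × (1082.7 − 16) / (1082.7 + 760 − 2 × 16) = 760 × 1066.7 / 1810.7 ≈ 447.7 mm.
Far limit Df = s·(H − f)/(H − s) = 760 × (1082.7 − 16) / (1082.7 − 760) = 760 × 1066.7 / 322.7 ≈ 2512.4 mm.
Depth of field = Df − Dn = 2512.4 − 447.7 ≈ 2064.7 mm ≈ 2.06 m.

2.06 m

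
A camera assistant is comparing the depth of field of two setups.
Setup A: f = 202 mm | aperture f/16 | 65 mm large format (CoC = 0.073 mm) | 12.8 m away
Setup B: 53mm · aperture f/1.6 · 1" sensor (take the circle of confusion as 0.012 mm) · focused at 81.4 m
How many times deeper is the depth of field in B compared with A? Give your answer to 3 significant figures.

12.3

Setup A: H = 202²/(16×0.073) + 202 ≈ 35136.9 mm; DoF = Df − Dn = 20019 − 9408 ≈ 10611 mm.
Setup B: H = 53²/(1.6×0.012) + 53 ≈ 146355.1 mm; DoF = Df − Dn = 183342 − 52313 ≈ 131029 mm.
Ratio = 131029 / 10611 ≈ 12.3.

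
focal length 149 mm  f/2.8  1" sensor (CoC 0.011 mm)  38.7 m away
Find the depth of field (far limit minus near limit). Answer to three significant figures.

4.15 m

Hyperfocal distance H = f²/(N·c) + f = 149²/(2.8 × 0.011) + 149 = 22201/0.0308 + 149 ≈ 720960.7 mm ≈ 721.0 m.
Near limit Dn = s·(H − f)/(H + s − 2f) = 38700 × (720960.7 − 149) / (720960.7 + 38700 − 2 × 149) = 38700 × 720811.7 / 759362.7 ≈ 36735.3 mm.
Far limit Df = s·(H − f)/(H − s) = 38700 × (720960.7 − 149) / (720960.7 − 38700) = 38700 × 720811.7 / 682260.7 ≈ 40886.7 mm.
Depth of field = Df − Dn = 40886.7 − 36735.3 ≈ 4151.4 mm ≈ 4.15 m.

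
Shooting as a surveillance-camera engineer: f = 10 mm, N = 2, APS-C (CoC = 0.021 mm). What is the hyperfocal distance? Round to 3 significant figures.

2.39 m

Hyperfocal distance H = f²/(N·c) + f = 10²/(2 × 0.021) + 10 = 100/0.042 + 10 ≈ 2391.0 mm ≈ 2.39 m.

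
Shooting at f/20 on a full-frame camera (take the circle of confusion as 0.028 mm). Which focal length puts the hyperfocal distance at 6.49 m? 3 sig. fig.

60.0 mm

From H = f²/(N·c) + f, with f ≪ H: f ≈ √(H·N·c) = √(6490 × 20 × 0.028) = √3634.4 ≈ 60.29 mm.
Exact: f² + N·c·f − N·c·H = 0 ⇒ f = (−N·c + √((N·c)² + 4·N·c·H))/2 = (−0.56 + √14538)/2 ≈ 60.007 mm ≈ 60.0 mm.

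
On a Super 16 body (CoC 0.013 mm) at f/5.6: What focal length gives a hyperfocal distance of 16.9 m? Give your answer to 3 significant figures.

35.0 mm

From H = f²/(N·c) + f, with f ≪ H: f ≈ √(H·N·c) = √(16900 × 5.6 × 0.013) = √1230.3 ≈ 35.08 mm.
Exact: f² + N·c·f − N·c·H = 0 ⇒ f = (−N·c + √((N·c)² + 4·N·c·H))/2 = (−0.0728 + √4921.3)/2 ≈ 35.040 mm ≈ 35.0 mm.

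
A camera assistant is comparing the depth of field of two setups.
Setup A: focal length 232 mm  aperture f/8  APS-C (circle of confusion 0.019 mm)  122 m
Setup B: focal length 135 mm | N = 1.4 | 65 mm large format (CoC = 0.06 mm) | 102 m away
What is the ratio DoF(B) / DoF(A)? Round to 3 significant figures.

1.29

Setup A: H = 232²/(8×0.019) + 232 ≈ 354337.3 mm; DoF = Df − Dn = 185940 − 90782 ≈ 95158 mm.
Setup B: H = 135²/(1.4×0.06) + 135 ≈ 217099.3 mm; DoF = Df − Dn = 192272 − 69411 ≈ 122861 mm.
Ratio = 122861 / 95158 ≈ 1.29.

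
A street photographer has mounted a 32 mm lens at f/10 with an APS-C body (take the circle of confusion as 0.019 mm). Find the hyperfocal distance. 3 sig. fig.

5.42 m

Hyperfocal distance H = f²/(N·c) + f = 32²/(10 × 0.019) + 32 = 1024/0.19 + 32 ≈ 5421.5 mm ≈ 5.42 m.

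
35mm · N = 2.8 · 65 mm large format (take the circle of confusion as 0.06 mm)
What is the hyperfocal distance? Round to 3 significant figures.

7.33 m

Hyperfocal distance H = f²/(N·c) + f = 35²/(2.8 × 0.06) + 35 = 1225/0.168 + 35 ≈ 7326.7 mm ≈ 7.33 m.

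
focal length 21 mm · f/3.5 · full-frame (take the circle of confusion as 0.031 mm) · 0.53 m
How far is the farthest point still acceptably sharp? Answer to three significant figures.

0.606 m

Hyperfocal distance H = f²/(N·c) + f = 21²/(3.5 × 0.031) + 21 = 441/0.1085 + 21 ≈ 4085.5 mm ≈ 4.086 m.
Far limit Df = s·(H − f)/(H − s) = 530 × (4085.5 − 21) / (4085.5 − 530) = 530 × 4064.5 / 3555.5 ≈ 605.87 mm ≈ 0.606 m.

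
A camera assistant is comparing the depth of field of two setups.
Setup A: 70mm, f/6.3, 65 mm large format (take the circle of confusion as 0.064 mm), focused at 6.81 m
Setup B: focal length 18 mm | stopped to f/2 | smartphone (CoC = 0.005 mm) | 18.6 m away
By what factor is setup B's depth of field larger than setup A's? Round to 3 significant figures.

2.91

Setup A: H = 70²/(6.3×0.064) + 70 ≈ 12222.8 mm; DoF = Df − Dn = 15290 − 4381 ≈ 10909 mm.
Setup B: H = 18²/(2×0.005) + 18 ≈ 32418.0 mm; DoF = Df − Dn = 43613 − 11821 ≈ 31792 mm.
Ratio = 31792 / 10909 ≈ 2.91.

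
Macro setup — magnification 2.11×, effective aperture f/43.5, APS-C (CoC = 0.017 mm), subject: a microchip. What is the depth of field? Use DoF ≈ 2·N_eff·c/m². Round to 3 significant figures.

At magnification m, DoF ≈ 2·N_eff·c/m² = 2 × 43.5 × 0.017 / 2.11² = 1.479 / 4.452 ≈ 0.332 mm.

0.332 mm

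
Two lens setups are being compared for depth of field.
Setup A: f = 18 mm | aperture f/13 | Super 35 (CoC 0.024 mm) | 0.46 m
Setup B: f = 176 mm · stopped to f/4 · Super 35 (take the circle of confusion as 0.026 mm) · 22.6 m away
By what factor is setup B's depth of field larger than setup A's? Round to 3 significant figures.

7.16

Setup A: H = 18²/(13×0.024) + 18 ≈ 1056.5 mm; DoF = Df − Dn = 800.88 − 322.66 ≈ 478.22 mm.
Setup B: H = 176²/(4×0.026) + 176 ≈ 298022.2 mm; DoF = Df − Dn = 24440.0 − 21017.6 ≈ 3422.4 mm.
Ratio = 3422.4 / 478.22 ≈ 7.16.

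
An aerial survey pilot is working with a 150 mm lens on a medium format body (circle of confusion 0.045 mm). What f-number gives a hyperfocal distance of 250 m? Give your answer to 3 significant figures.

f/2.00

Rearrange H = f²/(N·c) + f for N: N = f² / ((H − f)·c).
N = 150² / ((250000 − 150) × 0.045) = 22500 / 11243 ≈ 2.00.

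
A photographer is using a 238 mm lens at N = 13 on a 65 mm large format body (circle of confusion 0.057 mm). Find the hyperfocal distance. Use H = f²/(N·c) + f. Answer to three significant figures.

76.7 m

Hyperfocal distance H = f²/(N·c) + f = 238²/(13 × 0.057) + 238 = 56644/0.741 + 238 ≈ 76680.6 mm ≈ 76.7 m.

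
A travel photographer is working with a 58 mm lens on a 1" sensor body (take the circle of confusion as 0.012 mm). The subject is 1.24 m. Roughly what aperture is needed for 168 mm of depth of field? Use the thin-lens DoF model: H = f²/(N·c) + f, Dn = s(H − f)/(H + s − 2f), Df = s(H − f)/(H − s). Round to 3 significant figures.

f/16

Write h = H − f = f²/(N·c). The thin-lens limits are Dn = s·h/(h + (s−f)) and Df = s·h/(h − (s−f)), so DoF = Df − Dn = 2·s·(s−f)·h / (h² − (s−f)²).
That is a quadratic in h: DoF·h² − 2·s·(s−f)·h − DoF·(s−f)² = 0 ⇒ h = (s−f)·(s + √(s² + DoF²)) / DoF = 1182 × (1240 + √(1240² + 168²)) / 168 = 1182 × (1240 + 1251.33) / 168 ≈ 17528 mm.
Then N = f²/(c·h) = 58² / (0.012 × 17528) = 3364 / 210.34 ≈ 16.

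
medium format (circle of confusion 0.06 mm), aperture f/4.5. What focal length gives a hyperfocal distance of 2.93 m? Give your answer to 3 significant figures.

28.0 mm

From H = f²/(N·c) + f, with f ≪ H: f ≈ √(H·N·c) = √(2930 × 4.5 × 0.06) = √791.10 ≈ 28.13 mm.
Exact: f² + N·c·f − N·c·H = 0 ⇒ f = (−N·c + √((N·c)² + 4·N·c·H))/2 = (−0.27 + √3164.5)/2 ≈ 27.992 mm ≈ 28.0 mm.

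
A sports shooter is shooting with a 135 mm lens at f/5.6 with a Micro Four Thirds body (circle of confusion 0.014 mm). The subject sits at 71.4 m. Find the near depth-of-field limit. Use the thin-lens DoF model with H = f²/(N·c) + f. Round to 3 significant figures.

Hyperfocal distance H = f²/(N·c) + f = 135²/(5.6 × 0.014) + 135 = 18225/0.0784 + 135 ≈ 232596.7 mm ≈ 232.6 m.
Near limit Dn = s·(H − f)/(H + s − 2f) = 71400 × (232596.7 − 135) / (232596.7 + 71400 − 2 × 135) = 71400 × 232461.7 / 303726.7 ≈ 54647 mm ≈ 54.6 m.

54.6 m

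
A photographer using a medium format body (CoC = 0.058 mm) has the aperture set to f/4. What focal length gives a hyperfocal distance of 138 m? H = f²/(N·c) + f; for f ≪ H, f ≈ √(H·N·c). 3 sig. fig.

From H = f²/(N·c) + f, with f ≪ H: f ≈ √(H·N·c) = √(138000 × 4 × 0.058) = √32016 ≈ 178.9 mm.
The +f correction barely moves this — solving exactly, f² + N·c·f − N·c·H = 0 ⇒ f = (−N·c + √((N·c)² + 4·N·c·H))/2 = (−0.232 + √128064)/2 ≈ 178.81 mm, so f ≈ 179 mm.

179 mm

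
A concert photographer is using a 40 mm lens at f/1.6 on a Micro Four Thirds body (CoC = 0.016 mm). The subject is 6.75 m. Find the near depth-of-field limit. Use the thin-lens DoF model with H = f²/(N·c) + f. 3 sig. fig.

6.10 m

Hyperfocal distance H = f²/(N·c) + f = 40²/(1.6 × 0.016) + 40 = 1600/0.0256 + 40 ≈ 62540.0 mm ≈ 62.54 m.
Near limit Dn = s·(H − f)/(H + s − 2f) = 6750 × (62540.0 − 40) / (62540.0 + 6750 − 2 × 40) = 6750 × 62500.0 / 69210.0 ≈ 6095.6 mm ≈ 6.10 m.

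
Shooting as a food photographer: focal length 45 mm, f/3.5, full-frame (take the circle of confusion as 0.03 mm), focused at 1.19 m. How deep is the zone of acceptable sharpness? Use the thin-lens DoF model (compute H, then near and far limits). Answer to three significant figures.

142 mm

Hyperfocal distance H = f²/(N·c) + f = 45²/(3.5 × 0.03) + 45 = 2025/0.105 + 45 ≈ 19330.7 mm ≈ 19.33 m.
Near limit Dn = s·(H − f)/(H + s − 2f) = 1190 × (19330.7 − 45) / (19330.7 + 1190 − 2 × 45) = 1190 × 19285.7 / 20430.7 ≈ 1123.31 mm.
Far limit Df = s·(H − f)/(H − s) = 1190 × (19330.7 − 45) / (19330.7 − 1190) = 1190 × 19285.7 / 18140.7 ≈ 1265.11 mm.
Depth of field = Df − Dn = 1265.11 − 1123.31 ≈ 141.80 mm.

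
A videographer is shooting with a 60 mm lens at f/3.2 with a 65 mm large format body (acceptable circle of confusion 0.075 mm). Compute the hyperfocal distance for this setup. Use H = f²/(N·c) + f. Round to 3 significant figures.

Hyperfocal distance H = f²/(N·c) + f = 60²/(3.2 × 0.075) + 60 = 3600/0.24 + 60 ≈ 15060.0 mm ≈ 15.1 m.

15.1 m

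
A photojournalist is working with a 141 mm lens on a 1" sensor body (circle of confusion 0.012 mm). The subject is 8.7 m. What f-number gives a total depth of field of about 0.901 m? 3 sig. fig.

Write h = H − f = f²/(N·c). The thin-lens limits are Dn = s·h/(h + (s−f)) and Df = s·h/(h − (s−f)), so DoF = Df − Dn = 2·s·(s−f)·h / (h² − (s−f)²).
That is a quadratic in h: DoF·h² − 2·s·(s−f)·h − DoF·(s−f)² = 0 ⇒ h = (s−f)·(s + √(s² + DoF²)) / DoF = 8559 × (8700 + √(8700² + 901²)) / 901 = 8559 × (8700 + 8746.53) / 901 ≈ 165732 mm.
Then N = f²/(c·h) = 141² / (0.012 × 165732) = 19881 / 1988.8 ≈ 10.

f/10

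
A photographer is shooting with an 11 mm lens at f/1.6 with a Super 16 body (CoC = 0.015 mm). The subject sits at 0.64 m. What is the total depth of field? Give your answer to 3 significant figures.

162 mm

Hyperfocal distance H = f²/(N·c) + f = 11²/(1.6 × 0.015) + 11 = 121/0.024 + 11 ≈ 5052.7 mm ≈ 5.053 m.
Near limit Dn = s·(H − f)/(H + s − 2f) = 640 × (5052.7 − 11) / (5052.7 + 640 − 2 × 11) = 640 × 5041.7 / 5670.7 ≈ 569.01 mm.
Far limit Df = s·(H − f)/(H − s) = 640 × (5052.7 − 11) / (5052.7 − 640) = 640 × 5041.7 / 4412.7 ≈ 731.23 mm.
Depth of field = Df − Dn = 731.23 − 569.01 ≈ 162.22 mm.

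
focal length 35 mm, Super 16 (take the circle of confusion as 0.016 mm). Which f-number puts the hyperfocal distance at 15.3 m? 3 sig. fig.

f/5.02

Rearrange H = f²/(N·c) + f for N: N = f² / ((H − f)·c).
N = 35² / ((15300 − 35) × 0.016) = 1225 / 244.2 ≈ 5.02.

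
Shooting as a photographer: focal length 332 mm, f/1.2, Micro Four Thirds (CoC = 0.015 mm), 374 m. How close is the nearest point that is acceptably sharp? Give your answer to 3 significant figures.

352 m

Hyperfocal distance H = f²/(N·c) + f = 332²/(1.2 × 0.015) + 332 = 110224/0.018 + 332 ≈ 6123887.6 mm ≈ 6124 m.
Near limit Dn = s·(H − f)/(H + s − 2f) = 374000 × (6123887.6 − 332) / (6123887.6 + 374000 − 2 × 332) = 374000 × 6123555.6 / 6497223.6 ≈ 352491 mm ≈ 352 m.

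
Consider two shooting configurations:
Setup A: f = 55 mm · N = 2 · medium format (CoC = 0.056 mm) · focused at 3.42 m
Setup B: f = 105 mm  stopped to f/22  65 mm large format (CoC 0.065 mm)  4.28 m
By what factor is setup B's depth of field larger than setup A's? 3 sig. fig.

Setup A: H = 55²/(2×0.056) + 55 ≈ 27063.9 mm; DoF = Df − Dn = 3906.73 − 3041.11 ≈ 865.62 mm.
Setup B: H = 105²/(22×0.065) + 105 ≈ 7814.8 mm; DoF = Df − Dn = 9335.2 − 2776.5 ≈ 6558.7 mm.
Ratio = 6558.7 / 865.62 ≈ 7.58.

7.58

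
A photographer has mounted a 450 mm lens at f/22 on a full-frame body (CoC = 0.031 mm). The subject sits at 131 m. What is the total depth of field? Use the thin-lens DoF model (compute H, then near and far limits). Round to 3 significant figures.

Hyperfocal distance H = f²/(N·c) + f = 450²/(22 × 0.031) + 450 = 202500/0.682 + 450 ≈ 297370.8 mm ≈ 297.4 m.
Near limit Dn = s·(H − f)/(H + s − 2f) = 131000 × (297370.8 − 450) / (297370.8 + 131000 − 2 × 450) = 131000 × 296920.8 / 427470.8 ≈ 90992 mm.
Far limit Df = s·(H − f)/(H − s) = 131000 × (297370.8 − 450) / (297370.8 − 131000) = 131000 × 296920.8 / 166370.8 ≈ 233795 mm.
Depth of field = Df − Dn = 233795 − 90992 ≈ 142803 mm ≈ 143 m.

143 m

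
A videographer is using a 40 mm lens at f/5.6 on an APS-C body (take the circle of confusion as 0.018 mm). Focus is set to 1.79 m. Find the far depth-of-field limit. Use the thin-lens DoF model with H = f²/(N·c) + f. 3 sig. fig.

2.01 m

Hyperfocal distance H = f²/(N·c) + f = 40²/(5.6 × 0.018) + 40 = 1600/0.1008 + 40 ≈ 15913.0 mm ≈ 15.91 m.
Far limit Df = s·(H − f)/(H − s) = 1790 × (15913.0 − 40) / (15913.0 − 1790) = 1790 × 15873.0 / 14123.0 ≈ 2011.8 mm ≈ 2.01 m.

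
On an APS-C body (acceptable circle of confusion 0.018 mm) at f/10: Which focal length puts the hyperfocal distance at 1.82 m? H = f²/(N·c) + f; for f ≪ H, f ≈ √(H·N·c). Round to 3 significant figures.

18.0 mm

From H = f²/(N·c) + f, with f ≪ H: f ≈ √(H·N·c) = √(1820 × 10 × 0.018) = √327.60 ≈ 18.10 mm.
Exact: f² + N·c·f − N·c·H = 0 ⇒ f = (−N·c + √((N·c)² + 4·N·c·H))/2 = (−0.18 + √1310.4)/2 ≈ 18.010 mm ≈ 18.0 mm.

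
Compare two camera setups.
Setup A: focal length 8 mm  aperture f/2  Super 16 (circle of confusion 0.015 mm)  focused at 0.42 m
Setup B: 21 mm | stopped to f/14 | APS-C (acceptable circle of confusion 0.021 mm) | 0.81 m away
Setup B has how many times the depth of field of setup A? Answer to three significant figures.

Setup A: H = 8²/(2×0.015) + 8 ≈ 2141.3 mm; DoF = Df − Dn = 520.53 − 352.02 ≈ 168.51 mm.
Setup B: H = 21²/(14×0.021) + 21 ≈ 1521.0 mm; DoF = Df − Dn = 1708.9 − 530.8 ≈ 1178.1 mm.
Ratio = 1178.1 / 168.51 ≈ 6.99.

6.99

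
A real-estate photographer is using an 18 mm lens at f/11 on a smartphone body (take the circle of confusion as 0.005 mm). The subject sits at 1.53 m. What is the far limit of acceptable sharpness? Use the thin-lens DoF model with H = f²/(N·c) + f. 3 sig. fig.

2.06 m

Hyperfocal distance H = f²/(N·c) + f = 18²/(11 × 0.005) + 18 = 324/0.055 + 18 ≈ 5908.9 mm ≈ 5.909 m.
Far limit Df = s·(H − f)/(H − s) = 1530 × (5908.9 − 18) / (5908.9 − 1530) = 1530 × 5890.9 / 4378.9 ≈ 2058.3 mm ≈ 2.06 m.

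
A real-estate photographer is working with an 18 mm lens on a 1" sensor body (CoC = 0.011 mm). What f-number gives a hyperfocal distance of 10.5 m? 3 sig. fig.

Rearrange H = f²/(N·c) + f for N: N = f² / ((H − f)·c).
N = 18² / ((10500 − 18) × 0.011) = 324 / 115.3 ≈ 2.81.

f/2.81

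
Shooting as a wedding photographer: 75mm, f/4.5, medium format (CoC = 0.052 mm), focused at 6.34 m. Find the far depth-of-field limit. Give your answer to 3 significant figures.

Hyperfocal distance H = f²/(N·c) + f = 75²/(4.5 × 0.052) + 75 = 5625/0.234 + 75 ≈ 24113.5 mm ≈ 24.11 m.
Far limit Df = s·(H − f)/(H − s) = 6340 × (24113.5 − 75) / (24113.5 − 6340) = 6340 × 24038.5 / 17773.5 ≈ 8574.8 mm ≈ 8.57 m.

8.57 m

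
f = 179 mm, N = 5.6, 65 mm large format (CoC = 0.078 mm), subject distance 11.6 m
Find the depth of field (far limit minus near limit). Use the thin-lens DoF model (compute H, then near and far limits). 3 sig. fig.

Hyperfocal distance H = f²/(N·c) + f = 179²/(5.6 × 0.078) + 179 = 32041/0.4368 + 179 ≈ 73532.9 mm ≈ 73.53 m.
Near limit Dn = s·(H − f)/(H + s − 2f) = 11600 × (73532.9 − 179) / (73532.9 + 11600 − 2 × 179) = 11600 × 73353.9 / 84774.9 ≈ 10037.2 mm.
Far limit Df = s·(H − f)/(H − s) = 11600 × (73532.9 − 179) / (73532.9 − 11600) = 11600 × 73353.9 / 61932.9 ≈ 13739.1 mm.
Depth of field = Df − Dn = 13739.1 − 10037.2 ≈ 3701.9 mm ≈ 3.70 m.

3.70 m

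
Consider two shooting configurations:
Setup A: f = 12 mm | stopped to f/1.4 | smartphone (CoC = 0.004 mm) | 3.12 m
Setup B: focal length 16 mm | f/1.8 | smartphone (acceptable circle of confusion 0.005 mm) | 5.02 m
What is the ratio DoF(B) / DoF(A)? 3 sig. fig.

2.38

Setup A: H = 12²/(1.4×0.004) + 12 ≈ 25726.3 mm; DoF = Df − Dn = 3548.95 − 2783.56 ≈ 765.39 mm.
Setup B: H = 16²/(1.8×0.005) + 16 ≈ 28460.4 mm; DoF = Df − Dn = 6091.7 − 4269.0 ≈ 1822.7 mm.
Ratio = 1822.7 / 765.39 ≈ 2.38.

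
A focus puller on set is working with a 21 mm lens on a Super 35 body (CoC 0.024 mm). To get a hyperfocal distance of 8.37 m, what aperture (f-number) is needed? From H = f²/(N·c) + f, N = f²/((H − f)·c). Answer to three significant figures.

f/2.20

Rearrange H = f²/(N·c) + f for N: N = f² / ((H − f)·c).
N = 21² / ((8370 − 21) × 0.024) = 441 / 200.4 ≈ 2.20.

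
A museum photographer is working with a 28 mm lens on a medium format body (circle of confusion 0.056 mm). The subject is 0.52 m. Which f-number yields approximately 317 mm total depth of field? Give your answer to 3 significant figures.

f/7.99

Write h = H − f = f²/(N·c). The thin-lens limits are Dn = s·h/(h + (s−f)) and Df = s·h/(h − (s−f)), so DoF = Df − Dn = 2·s·(s−f)·h / (h² − (s−f)²).
That is a quadratic in h: DoF·h² − 2·s·(s−f)·h − DoF·(s−f)² = 0 ⇒ h = (s−f)·(s + √(s² + DoF²)) / DoF = 492 × (520 + √(520² + 317²)) / 317 = 492 × (520 + 609.007) / 317 ≈ 1752.3 mm.
Then N = f²/(c·h) = 28² / (0.056 × 1752.3) = 784 / 98.127 ≈ 7.99.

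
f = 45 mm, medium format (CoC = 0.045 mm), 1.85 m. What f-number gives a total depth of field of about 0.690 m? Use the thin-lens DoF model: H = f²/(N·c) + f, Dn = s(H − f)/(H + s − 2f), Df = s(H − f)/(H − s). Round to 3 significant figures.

f/4.50

Write h = H − f = f²/(N·c). The thin-lens limits are Dn = s·h/(h + (s−f)) and Df = s·h/(h − (s−f)), so DoF = Df − Dn = 2·s·(s−f)·h / (h² − (s−f)²).
That is a quadratic in h: DoF·h² − 2·s·(s−f)·h − DoF·(s−f)² = 0 ⇒ h = (s−f)·(s + √(s² + DoF²)) / DoF = 1805 × (1850 + √(1850² + 690²)) / 690 = 1805 × (1850 + 1974.49) / 690 ≈ 10005 mm.
Then N = f²/(c·h) = 45² / (0.045 × 10005) = 2025 / 450.21 ≈ 4.50.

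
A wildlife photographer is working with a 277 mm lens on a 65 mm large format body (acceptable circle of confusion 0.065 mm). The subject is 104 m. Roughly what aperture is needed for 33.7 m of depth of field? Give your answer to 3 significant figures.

Write h = H − f = f²/(N·c). The thin-lens limits are Dn = s·h/(h + (s−f)) and Df = s·h/(h − (s−f)), so DoF = Df − Dn = 2·s·(s−f)·h / (h² − (s−f)²).
That is a quadratic in h: DoF·h² − 2·s·(s−f)·h − DoF·(s−f)² = 0 ⇒ h = (s−f)·(s + √(s² + DoF²)) / DoF = 103723 × (104000 + √(104000² + 33700²)) / 33700 = 103723 × (104000 + 109324) / 33700 ≈ 656575 mm.
Then N = f²/(c·h) = 277² / (0.065 × 656575) = 76729 / 42677 ≈ 1.80.

f/1.80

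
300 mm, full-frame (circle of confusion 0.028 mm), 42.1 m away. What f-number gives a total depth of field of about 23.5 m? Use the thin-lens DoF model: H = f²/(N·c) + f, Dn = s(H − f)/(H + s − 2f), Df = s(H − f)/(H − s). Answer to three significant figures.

Write h = H − f = f²/(N·c). The thin-lens limits are Dn = s·h/(h + (s−f)) and Df = s·h/(h − (s−f)), so DoF = Df − Dn = 2·s·(s−f)·h / (h² − (s−f)²).
That is a quadratic in h: DoF·h² − 2·s·(s−f)·h − DoF·(s−f)² = 0 ⇒ h = (s−f)·(s + √(s² + DoF²)) / DoF = 41800 × (42100 + √(42100² + 23500²)) / 23500 = 41800 × (42100 + 48214.7) / 23500 ≈ 160645 mm.
Then N = f²/(c·h) = 300² / (0.028 × 160645) = 90000 / 4498.1 ≈ 20.

f/20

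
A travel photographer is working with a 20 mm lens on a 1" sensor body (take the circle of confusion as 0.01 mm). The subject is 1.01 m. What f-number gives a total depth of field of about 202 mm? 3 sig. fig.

Write h = H − f = f²/(N·c). The thin-lens limits are Dn = s·h/(h + (s−f)) and Df = s·h/(h − (s−f)), so DoF = Df − Dn = 2·s·(s−f)·h / (h² − (s−f)²).
That is a quadratic in h: DoF·h² − 2·s·(s−f)·h − DoF·(s−f)² = 0 ⇒ h = (s−f)·(s + √(s² + DoF²)) / DoF = 990 × (1010 + √(1010² + 202²)) / 202 = 990 × (1010 + 1030.00) / 202 ≈ 9998.0 mm.
Then N = f²/(c·h) = 20² / (0.01 × 9998.0) = 400 / 99.980 ≈ 4.

f/4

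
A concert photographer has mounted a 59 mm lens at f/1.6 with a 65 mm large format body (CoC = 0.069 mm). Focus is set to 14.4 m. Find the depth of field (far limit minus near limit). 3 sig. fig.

Hyperfocal distance H = f²/(N·c) + f = 59²/(1.6 × 0.069) + 59 = 3481/0.1104 + 59 ≈ 31589.8 mm ≈ 31.59 m.
Near limit Dn = s·(H − f)/(H + s − 2f) = 14400 × (31589.8 − 59) / (31589.8 + 14400 − 2 × 59) = 14400 × 31530.8 / 45871.8 ≈ 9898 mm.
Far limit Df = s·(H − f)/(H − s) = 14400 × (31589.8 − 59) / (31589.8 − 14400) = 14400 × 31530.8 / 17189.8 ≈ 26414 mm.
Depth of field = Df − Dn = 26414 − 9898 ≈ 16516 mm ≈ 16.5 m.

16.5 m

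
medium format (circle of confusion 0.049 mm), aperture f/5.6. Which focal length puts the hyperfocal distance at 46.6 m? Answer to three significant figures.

From H = f²/(N·c) + f, with f ≪ H: f ≈ √(H·N·c) = √(46600 × 5.6 × 0.049) = √12787 ≈ 113.1 mm.
The +f correction barely moves this — solving exactly, f² + N·c·f − N·c·H = 0 ⇒ f = (−N·c + √((N·c)² + 4·N·c·H))/2 = (−0.2744 + √51148)/2 ≈ 112.94 mm, so f ≈ 113 mm.

113 mm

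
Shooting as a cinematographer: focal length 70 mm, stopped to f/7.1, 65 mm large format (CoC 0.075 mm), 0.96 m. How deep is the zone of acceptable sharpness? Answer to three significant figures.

Hyperfocal distance H = f²/(N·c) + f = 70²/(7.1 × 0.075) + 70 = 4900/0.5325 + 70 ≈ 9271.9 mm ≈ 9.272 m.
Near limit Dn = s·(H − f)/(H + s − 2f) = 960 × (9271.9 − 70) / (9271.9 + 960 − 2 × 70) = 960 × 9201.9 / 10091.9 ≈ 875.34 mm.
Far limit Df = s·(H − f)/(H − s) = 960 × (9271.9 − 70) / (9271.9 − 960) = 960 × 9201.9 / 8311.9 ≈ 1062.79 mm.
Depth of field = Df − Dn = 1062.79 − 875.34 ≈ 187.45 mm.

187 mm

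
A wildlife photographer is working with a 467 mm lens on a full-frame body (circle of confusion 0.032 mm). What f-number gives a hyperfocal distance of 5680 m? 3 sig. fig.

Rearrange H = f²/(N·c) + f for N: N = f² / ((H − f)·c).
N = 467² / ((5680000 − 467) × 0.032) = 218089 / 181745 ≈ 1.20.

f/1.20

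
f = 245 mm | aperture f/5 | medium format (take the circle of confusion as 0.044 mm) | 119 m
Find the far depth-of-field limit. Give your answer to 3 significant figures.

211 m

Hyperfocal distance H = f²/(N·c) + f = 245²/(5 × 0.044) + 245 = 60025/0.22 + 245 ≈ 273085.9 mm ≈ 273.1 m.
Far limit Df = s·(H − f)/(H − s) = 119000 × (273085.9 − 245) / (273085.9 − 119000) = 119000 × 272840.9 / 154085.9 ≈ 210714 mm ≈ 211 m.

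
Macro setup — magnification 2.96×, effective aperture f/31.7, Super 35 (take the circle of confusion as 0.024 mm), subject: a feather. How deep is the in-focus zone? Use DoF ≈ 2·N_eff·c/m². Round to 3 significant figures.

At magnification m, DoF ≈ 2·N_eff·c/m² = 2 × 31.7 × 0.024 / 2.96² = 1.522 / 8.762 ≈ 0.174 mm.

0.174 mm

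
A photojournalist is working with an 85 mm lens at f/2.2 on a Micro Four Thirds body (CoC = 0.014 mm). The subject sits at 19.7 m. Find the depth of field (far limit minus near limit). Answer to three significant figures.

3.32 m

Hyperfocal distance H = f²/(N·c) + f = 85²/(2.2 × 0.014) + 85 = 7225/0.0308 + 85 ≈ 234662.9 mm ≈ 234.7 m.
Near limit Dn = s·(H − f)/(H + s − 2f) = 19700 × (234662.9 − 85) / (234662.9 + 19700 − 2 × 85) = 19700 × 234577.9 / 254192.9 ≈ 18179.8 mm.
Far limit Df = s·(H − f)/(H − s) = 19700 × (234662.9 − 85) / (234662.9 − 19700) = 19700 × 234577.9 / 214962.9 ≈ 21497.6 mm.
Depth of field = Df − Dn = 21497.6 − 18179.8 ≈ 3317.8 mm ≈ 3.32 m.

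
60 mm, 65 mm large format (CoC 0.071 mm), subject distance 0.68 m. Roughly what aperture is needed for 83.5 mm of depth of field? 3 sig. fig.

f/5

Write h = H − f = f²/(N·c). The thin-lens limits are Dn = s·h/(h + (s−f)) and Df = s·h/(h − (s−f)), so DoF = Df − Dn = 2·s·(s−f)·h / (h² − (s−f)²).
That is a quadratic in h: DoF·h² − 2·s·(s−f)·h − DoF·(s−f)² = 0 ⇒ h = (s−f)·(s + √(s² + DoF²)) / DoF = 620 × (680 + √(680² + 83.5²)) / 83.5 = 620 × (680 + 685.107) / 83.5 ≈ 10136 mm.
Then N = f²/(c·h) = 60² / (0.071 × 10136) = 3600 / 719.67 ≈ 5.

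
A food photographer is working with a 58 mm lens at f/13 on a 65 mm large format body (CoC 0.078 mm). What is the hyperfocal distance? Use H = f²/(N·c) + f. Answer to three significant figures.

3.38 m

Hyperfocal distance H = f²/(N·c) + f = 58²/(13 × 0.078) + 58 = 3364/1.014 + 58 ≈ 3375.6 mm ≈ 3.38 m.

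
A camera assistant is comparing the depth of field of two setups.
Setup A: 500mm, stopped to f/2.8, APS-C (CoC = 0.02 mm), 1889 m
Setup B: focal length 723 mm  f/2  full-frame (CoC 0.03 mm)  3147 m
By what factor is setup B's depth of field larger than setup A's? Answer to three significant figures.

Setup A: H = 500²/(2.8×0.02) + 500 ≈ 4464785.7 mm; DoF = Df − Dn = 3273966 − 1327455 ≈ 1946511 mm.
Setup B: H = 723²/(2×0.03) + 723 ≈ 8712873.0 mm; DoF = Df − Dn = 4925936 − 2312038 ≈ 2613898 mm.
Ratio = 2613898 / 1946511 ≈ 1.34.

1.34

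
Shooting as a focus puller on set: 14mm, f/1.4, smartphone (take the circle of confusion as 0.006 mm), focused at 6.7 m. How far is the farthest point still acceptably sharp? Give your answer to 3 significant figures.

Hyperfocal distance H = f²/(N·c) + f = 14²/(1.4 × 0.006) + 14 = 196/0.0084 + 14 ≈ 23347.3 mm ≈ 23.35 m.
Far limit Df = s·(H − f)/(H − s) = 6700 × (23347.3 − 14) / (23347.3 − 6700) = 6700 × 23333.3 / 16647.3 ≈ 9390.9 mm ≈ 9.39 m.

9.39 m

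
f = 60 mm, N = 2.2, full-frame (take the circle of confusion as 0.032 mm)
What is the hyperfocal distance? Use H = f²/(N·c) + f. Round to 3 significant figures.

Hyperfocal distance H = f²/(N·c) + f = 60²/(2.2 × 0.032) + 60 = 3600/0.0704 + 60 ≈ 51196.4 mm ≈ 51.2 m.

51.2 m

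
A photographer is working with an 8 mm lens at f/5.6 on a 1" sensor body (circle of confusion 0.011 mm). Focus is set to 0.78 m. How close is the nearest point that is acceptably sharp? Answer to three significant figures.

Hyperfocal distance H = f²/(N·c) + f = 8²/(5.6 × 0.011) + 8 = 64/0.0616 + 8 ≈ 1047.0 mm ≈ 1.047 m.
Near limit Dn = s·(H − f)/(H + s − 2f) = 780 × (1047.0 − 8) / (1047.0 + 780 − 2 × 8) = 780 × 1039.0 / 1811.0 ≈ 447.49 mm.

447 mm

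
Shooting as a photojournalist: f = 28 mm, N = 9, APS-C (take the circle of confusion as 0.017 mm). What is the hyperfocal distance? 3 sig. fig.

Hyperfocal distance H = f²/(N·c) + f = 28²/(9 × 0.017) + 28 = 784/0.153 + 28 ≈ 5152.2 mm ≈ 5.15 m.

5.15 m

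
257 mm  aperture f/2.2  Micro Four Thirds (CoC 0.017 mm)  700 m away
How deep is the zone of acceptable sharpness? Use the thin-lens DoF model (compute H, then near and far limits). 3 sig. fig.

Hyperfocal distance H = f²/(N·c) + f = 257²/(2.2 × 0.017) + 257 = 66049/0.0374 + 257 ≈ 1766273.0 mm ≈ 1766 m.
Near limit Dn = s·(H − f)/(H + s − 2f) = 700000 × (1766273.0 − 257) / (1766273.0 + 700000 − 2 × 257) = 700000 × 1766016.0 / 2465759.0 ≈ 501351 mm.
Far limit Df = s·(H − f)/(H − s) = 700000 × (1766273.0 − 257) / (1766273.0 − 700000) = 700000 × 1766016.0 / 1066273.0 ≈ 1159376 mm.
Depth of field = Df − Dn = 1159376 − 501351 ≈ 658025 mm ≈ 658 m.

658 m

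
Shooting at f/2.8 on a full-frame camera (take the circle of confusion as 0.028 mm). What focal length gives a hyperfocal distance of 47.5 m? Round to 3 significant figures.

From H = f²/(N·c) + f, with f ≪ H: f ≈ √(H·N·c) = √(47500 × 2.8 × 0.028) = √3724.0 ≈ 61.02 mm.
The +f correction barely moves this — solving exactly, f² + N·c·f − N·c·H = 0 ⇒ f = (−N·c + √((N·c)² + 4·N·c·H))/2 = (−0.0784 + √14896)/2 ≈ 60.985 mm, so f ≈ 61.0 mm.

61.0 mm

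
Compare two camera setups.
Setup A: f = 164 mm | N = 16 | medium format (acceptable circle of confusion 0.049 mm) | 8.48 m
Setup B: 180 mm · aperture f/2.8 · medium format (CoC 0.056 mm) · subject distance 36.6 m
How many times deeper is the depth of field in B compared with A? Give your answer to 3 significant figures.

3.05

Setup A: H = 164²/(16×0.049) + 164 ≈ 34470.1 mm; DoF = Df − Dn = 11193.3 − 6825.5 ≈ 4367.8 mm.
Setup B: H = 180²/(2.8×0.056) + 180 ≈ 206812.7 mm; DoF = Df − Dn = 44431 − 31116 ≈ 13315 mm.
Ratio = 13315 / 4367.8 ≈ 3.05.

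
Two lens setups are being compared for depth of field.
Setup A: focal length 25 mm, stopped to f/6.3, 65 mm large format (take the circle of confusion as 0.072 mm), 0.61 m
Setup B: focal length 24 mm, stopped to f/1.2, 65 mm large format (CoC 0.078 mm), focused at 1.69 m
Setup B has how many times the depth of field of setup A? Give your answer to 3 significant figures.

1.56

Setup A: H = 25²/(6.3×0.072) + 25 ≈ 1402.9 mm; DoF = Df − Dn = 1060.08 − 428.20 ≈ 631.88 mm.
Setup B: H = 24²/(1.2×0.078) + 24 ≈ 6177.8 mm; DoF = Df − Dn = 2317.37 − 1329.95 ≈ 987.42 mm.
Ratio = 987.42 / 631.88 ≈ 1.56.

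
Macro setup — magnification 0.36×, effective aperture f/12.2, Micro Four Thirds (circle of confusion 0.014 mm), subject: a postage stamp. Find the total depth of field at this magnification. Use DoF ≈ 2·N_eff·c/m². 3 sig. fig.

At magnification m, DoF ≈ 2·N_eff·c/m² = 2 × 12.2 × 0.014 / 0.36² = 0.3416 / 0.1296 ≈ 2.64 mm.

2.64 mm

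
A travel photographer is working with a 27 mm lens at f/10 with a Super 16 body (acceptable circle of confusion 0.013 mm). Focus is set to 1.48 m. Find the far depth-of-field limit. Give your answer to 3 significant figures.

2.00 m

Hyperfocal distance H = f²/(N·c) + f = 27²/(10 × 0.013) + 27 = 729/0.13 + 27 ≈ 5634.7 mm ≈ 5.635 m.
Far limit Df = s·(H − f)/(H − s) = 1480 × (5634.7 − 27) / (5634.7 − 1480) = 1480 × 5607.7 / 4154.7 ≈ 1997.6 mm ≈ 2.00 m.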